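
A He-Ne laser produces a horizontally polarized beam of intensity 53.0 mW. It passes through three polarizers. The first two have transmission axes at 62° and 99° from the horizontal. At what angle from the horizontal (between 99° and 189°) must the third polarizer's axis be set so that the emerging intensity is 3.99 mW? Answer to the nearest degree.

I₁ = I₀ cos²(62° − 0°) = I₀ cos²(62°) = 0.2204 I₀.
I₂ = I₁ cos²(99° − 62°) = 0.2204 I₀ · cos²(37°) = 0.1406 I₀.
Target fraction: 3.99 / 53.0 mW = 0.07528 of I₀.
Need I₃/I₀ = 0.07528, so cos²(θ − 99°) = 0.07528 / 0.1406 = 0.5355.
θ − 99° = arccos(√0.5355) = 43.0°, giving θ ≈ 99 + 43.0 = 142.0°.

θ ≈ 142°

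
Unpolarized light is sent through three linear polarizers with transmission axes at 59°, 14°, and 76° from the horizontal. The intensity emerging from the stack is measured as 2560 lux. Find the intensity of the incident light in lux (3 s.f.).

I₀ ≈ 4.65e4 lux

Unpolarized light through the first polarizer → I₁ = ½ I₀, now polarized at 59°.
I₂ = I₁ cos²(14° − 59°) = 0.5 I₀ · cos²(45°) = 0.25 I₀.
I₃ = I₂ cos²(76° − 14°) = 0.25 I₀ · cos²(62°) = 0.0551 I₀.
So 2560 lux = 0.0551 I₀, giving I₀ = 2560/0.0551 = 4.646e+04 lux.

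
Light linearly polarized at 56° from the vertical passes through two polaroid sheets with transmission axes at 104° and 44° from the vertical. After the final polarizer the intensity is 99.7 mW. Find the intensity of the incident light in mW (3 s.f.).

I₀ ≈ 891 mW

I₁ = I₀ cos²(104° − 56°) = I₀ cos²(48°) = 0.4477 I₀.
I₂ = I₁ cos²(44° − 104°) = 0.4477 I₀ · cos²(60°) = 0.1119 I₀.
So 99.7 mW = 0.1119 I₀, giving I₀ = 99.7/0.1119 = 890.7 mW.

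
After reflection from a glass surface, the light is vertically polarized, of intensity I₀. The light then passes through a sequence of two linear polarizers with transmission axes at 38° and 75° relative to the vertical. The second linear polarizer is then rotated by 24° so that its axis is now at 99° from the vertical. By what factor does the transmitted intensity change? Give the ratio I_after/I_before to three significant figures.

Before rotation:
I₁ = I₀ cos²(38° − 0°) = I₀ cos²(38°) = 0.621 I₀.
I₂ = I₁ cos²(75° − 38°) = 0.621 I₀ · cos²(37°) = 0.3961 I₀.
After rotation:
I₁ = I₀ cos²(38° − 0°) = I₀ cos²(38°) = 0.621 I₀.
I₂ = I₁ cos²(99° − 38°) = 0.621 I₀ · cos²(61°) = 0.146 I₀.
Ratio = 0.146 / 0.3961 = 0.3685.

I_new/I_old ≈ 0.369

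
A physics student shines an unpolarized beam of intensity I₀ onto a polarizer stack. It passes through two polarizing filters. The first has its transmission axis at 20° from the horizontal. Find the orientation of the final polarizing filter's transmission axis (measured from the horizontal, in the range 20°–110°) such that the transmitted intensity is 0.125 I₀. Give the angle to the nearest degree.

Unpolarized light through the first polarizer → I₁ = ½ I₀, now polarized at 20°.
Need I₂/I₀ = 0.125, so cos²(θ − 20°) = 0.125 / 0.5 = 0.25.
θ − 20° = arccos(√0.25) = 60.0°, giving θ ≈ 20 + 60.0 = 80.0°.

θ ≈ 80°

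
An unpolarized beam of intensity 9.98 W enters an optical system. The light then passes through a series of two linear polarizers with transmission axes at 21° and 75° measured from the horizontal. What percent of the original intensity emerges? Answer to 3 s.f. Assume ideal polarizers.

≈ 17.3%

Unpolarized light through the first polarizer → I₁ = 9.98 W/2 = 4.99 W, polarized at 21°.
I₂ = I₁ · cos²(54°) = 4.99 · 0.3455 = 1.724 W.
That is 17.27% of the incident intensity.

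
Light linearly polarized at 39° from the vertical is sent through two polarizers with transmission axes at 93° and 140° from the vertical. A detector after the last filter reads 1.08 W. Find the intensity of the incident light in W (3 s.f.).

By Malus's law, I₁ = I₀ cos²(93° − 39°) = I₀ cos²(54°) = 0.3455 I₀.
I₂ = I₁ cos²(140° − 93°) = 0.3455 I₀ · cos²(47°) = 0.1607 I₀.
So 1.08 W = 0.1607 I₀, giving I₀ = 1.08/0.1607 = 6.721 W.

I₀ ≈ 6.72 W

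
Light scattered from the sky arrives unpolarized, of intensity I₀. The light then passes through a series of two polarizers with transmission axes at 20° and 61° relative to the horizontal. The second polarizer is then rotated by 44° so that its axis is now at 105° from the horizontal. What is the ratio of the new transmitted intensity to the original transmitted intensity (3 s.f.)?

Before rotation:
Unpolarized light through the first polarizer → I₁ = ½ I₀, now polarized at 20°.
I₂ = I₁ cos²(61° − 20°) = 0.5 I₀ · cos²(41°) = 0.2848 I₀.
After rotation:
Unpolarized light through the first polarizer → I₁ = ½ I₀, now polarized at 20°.
I₂ = I₁ cos²(105° − 20°) = 0.5 I₀ · cos²(85°) = 0.003798 I₀.
Ratio = 0.003798 / 0.2848 = 0.01334.

I_new/I_old ≈ 0.0133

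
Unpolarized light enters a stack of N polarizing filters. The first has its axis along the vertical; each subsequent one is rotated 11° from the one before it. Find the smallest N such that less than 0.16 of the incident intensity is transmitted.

First polarizer halves the unpolarized light: factor 1/2.
Each further stage multiplies by cos²(11°) = 0.9636.
After N polarizers: T = 0.5·0.9636^(N−1). Require T < 0.16 ⇒ N−1 > ln(0.16/0.5)/ln(0.9636) = 30.72, so N−1 ≥ 31 and N = 32.
Check: N=32 gives T = 0.1584 < 0.16; N=31 gives T = 0.1643.

N = 32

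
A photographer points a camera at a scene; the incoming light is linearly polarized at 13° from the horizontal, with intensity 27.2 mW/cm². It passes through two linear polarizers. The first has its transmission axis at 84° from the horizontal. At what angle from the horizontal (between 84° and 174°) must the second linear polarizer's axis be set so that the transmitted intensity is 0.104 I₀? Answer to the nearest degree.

θ ≈ 92°

By Malus's law, I₁ = I₀ cos²(84° − 13°) = I₀ cos²(71°) = 0.106 I₀.
Need I₂/I₀ = 0.104, so cos²(θ − 84°) = 0.104 / 0.106 = 0.9812.
θ − 84° = arccos(√0.9812) = 7.9°, giving θ ≈ 84 + 7.9 = 91.9°.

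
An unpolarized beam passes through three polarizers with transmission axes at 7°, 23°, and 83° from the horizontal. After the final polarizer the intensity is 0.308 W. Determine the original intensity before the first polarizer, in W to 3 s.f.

Unpolarized light through the first polarizer → I₁ = ½ I₀, now polarized at 7°.
I₂ = I₁ cos²(23° − 7°) = 0.5 I₀ · cos²(16°) = 0.462 I₀.
I₃ = I₂ cos²(83° − 23°) = 0.462 I₀ · cos²(60°) = 0.1155 I₀.
So 0.308 W = 0.1155 I₀, giving I₀ = 0.308/0.1155 = 2.667 W.

I₀ ≈ 2.67 W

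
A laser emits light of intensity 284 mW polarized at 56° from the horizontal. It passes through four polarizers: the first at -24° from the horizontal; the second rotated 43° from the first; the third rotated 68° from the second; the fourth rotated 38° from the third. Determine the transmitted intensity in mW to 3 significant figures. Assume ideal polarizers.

I₁ = 284 mW · cos²(80°) = 8.564 mW.
I₂ = I₁ · cos²(43°) = 8.564 · 0.5349 = 4.581 mW.
I₃ = I₂ · cos²(68°) = 4.581 · 0.1403 = 0.6428 mW.
I₄ = I₃ · cos²(38°) = 0.6428 · 0.621 = 0.3991 mW.

I ≈ 0.399 mW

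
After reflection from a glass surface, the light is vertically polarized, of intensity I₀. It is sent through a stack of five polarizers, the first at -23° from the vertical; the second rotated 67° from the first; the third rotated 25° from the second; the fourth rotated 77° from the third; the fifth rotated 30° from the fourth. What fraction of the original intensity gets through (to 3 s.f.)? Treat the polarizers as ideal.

≈ 0.00403 I₀

By Malus's law, I₁ = I₀ cos²(-23° − 0°) = I₀ cos²(23°) = 0.8473 I₀.
I₂ = I₁ cos²(67°) = 0.8473 · 0.1527 I₀ = 0.1294 I₀.
I₃ = I₂ cos²(25°) = 0.1294 · 0.8214 I₀ = 0.1063 I₀.
I₄ = I₃ cos²(77°) = 0.1063 · 0.0506 I₀ = 0.005377 I₀.
I₅ = I₄ cos²(30°) = 0.005377 · 0.75 I₀ = 0.004033 I₀.
Transmitted fraction = 0.004033.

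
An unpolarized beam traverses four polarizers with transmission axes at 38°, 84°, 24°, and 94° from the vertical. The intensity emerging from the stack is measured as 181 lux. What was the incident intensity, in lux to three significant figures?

Unpolarized light through the first polarizer → I₁ = ½ I₀, now polarized at 38°.
I₂ = I₁ cos²(84° − 38°) = 0.5 I₀ · cos²(46°) = 0.2413 I₀.
I₃ = I₂ cos²(24° − 84°) = 0.2413 I₀ · cos²(60°) = 0.06032 I₀.
I₄ = I₃ cos²(94° − 24°) = 0.06032 I₀ · cos²(70°) = 0.007056 I₀.
So 181 lux = 0.007056 I₀, giving I₀ = 181/0.007056 = 2.565e+04 lux.

I₀ ≈ 2.57e4 lux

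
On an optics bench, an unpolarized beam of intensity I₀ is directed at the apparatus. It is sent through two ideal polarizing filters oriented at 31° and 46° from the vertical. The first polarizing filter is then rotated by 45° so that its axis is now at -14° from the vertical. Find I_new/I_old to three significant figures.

I_new/I_old ≈ 0.268

Before rotation:
Unpolarized light through the first polarizer → I₁ = ½ I₀, now polarized at 31°.
I₂ = I₁ cos²(46° − 31°) = 0.5 I₀ · cos²(15°) = 0.4665 I₀.
After rotation:
Unpolarized light through the first polarizer → I₁ = ½ I₀, now polarized at -14°.
I₂ = I₁ cos²(46° + 14°) = 0.5 I₀ · cos²(60°) = 0.125 I₀.
Ratio = 0.125 / 0.4665 = 0.2679.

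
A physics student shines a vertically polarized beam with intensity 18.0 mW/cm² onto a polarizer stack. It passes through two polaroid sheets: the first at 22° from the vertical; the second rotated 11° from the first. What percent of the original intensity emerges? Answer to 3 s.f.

By Malus's law, I₁ = 18.0 mW/cm² · cos²(22°) = 15.47 mW/cm².
I₂ = I₁ · cos²(11°) = 15.47 · 0.9636 = 14.91 mW/cm².
That is 82.84% of the incident intensity.

≈ 82.8%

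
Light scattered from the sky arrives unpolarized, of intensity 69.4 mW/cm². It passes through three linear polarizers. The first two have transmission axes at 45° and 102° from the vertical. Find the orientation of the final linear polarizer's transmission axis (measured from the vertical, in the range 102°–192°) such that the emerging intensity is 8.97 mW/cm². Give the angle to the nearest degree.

θ ≈ 123°

Unpolarized light through the first polarizer → I₁ = ½ I₀, now polarized at 45°.
I₂ = I₁ cos²(102° − 45°) = 0.5 I₀ · cos²(57°) = 0.1483 I₀.
Target fraction: 8.97 / 69.4 mW/cm² = 0.1293 of I₀.
Need I₃/I₀ = 0.1293, so cos²(θ − 102°) = 0.1293 / 0.1483 = 0.8715.
θ − 102° = arccos(√0.8715) = 21.0°, giving θ ≈ 102 + 21.0 = 123.0°.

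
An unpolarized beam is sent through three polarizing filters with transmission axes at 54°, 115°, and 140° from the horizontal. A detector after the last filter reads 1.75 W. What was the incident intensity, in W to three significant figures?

Unpolarized light through the first polarizer → I₁ = ½ I₀, now polarized at 54°.
I₂ = I₁ cos²(115° − 54°) = 0.5 I₀ · cos²(61°) = 0.1175 I₀.
I₃ = I₂ cos²(140° − 115°) = 0.1175 I₀ · cos²(25°) = 0.09653 I₀.
So 1.75 W = 0.09653 I₀, giving I₀ = 1.75/0.09653 = 18.13 W.

I₀ ≈ 18.1 W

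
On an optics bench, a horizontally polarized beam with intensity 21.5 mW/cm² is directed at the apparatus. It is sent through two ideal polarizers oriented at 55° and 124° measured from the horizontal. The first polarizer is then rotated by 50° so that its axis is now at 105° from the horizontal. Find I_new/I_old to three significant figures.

I_new/I_old ≈ 1.42

Before rotation:
By Malus's law, I₁ = I₀ cos²(55° − 0°) = I₀ cos²(55°) = 0.329 I₀.
I₂ = I₁ cos²(124° − 55°) = 0.329 I₀ · cos²(69°) = 0.04225 I₀.
After rotation:
I₁ = I₀ cos²(105° − 0°) = I₀ cos²(75°) = 0.06699 I₀.
I₂ = I₁ cos²(124° − 105°) = 0.06699 I₀ · cos²(19°) = 0.05989 I₀.
Ratio = 0.05989 / 0.04225 = 1.417.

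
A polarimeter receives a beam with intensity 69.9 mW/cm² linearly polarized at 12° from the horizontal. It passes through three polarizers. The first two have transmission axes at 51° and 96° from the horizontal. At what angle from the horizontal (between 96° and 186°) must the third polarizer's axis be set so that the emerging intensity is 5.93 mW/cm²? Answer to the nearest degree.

θ ≈ 154°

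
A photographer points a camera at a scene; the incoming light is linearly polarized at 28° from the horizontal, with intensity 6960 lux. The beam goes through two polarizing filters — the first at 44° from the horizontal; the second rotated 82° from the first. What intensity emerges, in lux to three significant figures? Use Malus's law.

By Malus's law, I₁ = 6960 lux · cos²(16°) = 6431 lux.
I₂ = I₁ · cos²(82°) = 6431 · 0.01937 = 124.6 lux.

I ≈ 125 lux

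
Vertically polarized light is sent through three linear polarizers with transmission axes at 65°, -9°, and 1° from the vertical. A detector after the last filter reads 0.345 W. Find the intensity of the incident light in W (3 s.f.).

I₀ ≈ 26.2 W

I₁ = I₀ cos²(65° − 0°) = I₀ cos²(65°) = 0.1786 I₀.
I₂ = I₁ cos²(-9° − 65°) = 0.1786 I₀ · cos²(74°) = 0.01357 I₀.
I₃ = I₂ cos²(1° + 9°) = 0.01357 I₀ · cos²(10°) = 0.01316 I₀.
So 0.345 W = 0.01316 I₀, giving I₀ = 0.345/0.01316 = 26.21 W.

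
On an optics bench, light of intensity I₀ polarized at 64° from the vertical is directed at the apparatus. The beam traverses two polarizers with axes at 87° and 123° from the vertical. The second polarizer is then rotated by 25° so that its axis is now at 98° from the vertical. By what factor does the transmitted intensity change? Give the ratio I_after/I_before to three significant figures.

I_new/I_old ≈ 1.47

Before rotation:
I₁ = I₀ cos²(87° − 64°) = I₀ cos²(23°) = 0.8473 I₀.
I₂ = I₁ cos²(123° − 87°) = 0.8473 I₀ · cos²(36°) = 0.5546 I₀.
After rotation:
I₁ = I₀ cos²(87° − 64°) = I₀ cos²(23°) = 0.8473 I₀.
I₂ = I₁ cos²(98° − 87°) = 0.8473 I₀ · cos²(11°) = 0.8165 I₀.
Ratio = 0.8165 / 0.5546 = 1.472.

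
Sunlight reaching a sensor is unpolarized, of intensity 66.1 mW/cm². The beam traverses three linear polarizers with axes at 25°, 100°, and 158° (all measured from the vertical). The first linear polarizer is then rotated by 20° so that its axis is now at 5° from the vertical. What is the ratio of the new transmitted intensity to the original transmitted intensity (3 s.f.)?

I_new/I_old ≈ 0.113

Before rotation:
Unpolarized light through the first polarizer → I₁ = ½ I₀, now polarized at 25°.
I₂ = I₁ cos²(100° − 25°) = 0.5 I₀ · cos²(75°) = 0.03349 I₀.
I₃ = I₂ cos²(158° − 100°) = 0.03349 I₀ · cos²(58°) = 0.009405 I₀.
After rotation:
Unpolarized light through the first polarizer → I₁ = ½ I₀, now polarized at 5°.
Angle between axes 1 and 2: 85°. I₂ = 0.5 I₀ · cos²(85°) = 0.003798 I₀.
I₃ = I₂ cos²(158° − 100°) = 0.003798 I₀ · cos²(58°) = 0.001067 I₀.
Ratio = 0.001067 / 0.009405 = 0.1134.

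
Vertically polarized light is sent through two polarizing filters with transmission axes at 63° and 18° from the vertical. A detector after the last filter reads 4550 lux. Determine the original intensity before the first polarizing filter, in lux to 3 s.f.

I₁ = I₀ cos²(63° − 0°) = I₀ cos²(63°) = 0.2061 I₀.
I₂ = I₁ cos²(18° − 63°) = 0.2061 I₀ · cos²(45°) = 0.1031 I₀.
So 4550 lux = 0.1031 I₀, giving I₀ = 4550/0.1031 = 4.415e+04 lux.

I₀ ≈ 4.42e4 lux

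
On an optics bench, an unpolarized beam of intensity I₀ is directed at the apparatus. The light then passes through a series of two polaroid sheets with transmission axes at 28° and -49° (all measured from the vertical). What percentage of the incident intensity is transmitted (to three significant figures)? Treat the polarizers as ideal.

≈ 2.53%

Unpolarized light through the first polarizer → I₁ = ½ I₀, now polarized at 28°.
I₂ = I₁ cos²(-49° − 28°) = 0.5 I₀ · cos²(77°) = 0.0253 I₀.
That is 2.53% of the incident intensity.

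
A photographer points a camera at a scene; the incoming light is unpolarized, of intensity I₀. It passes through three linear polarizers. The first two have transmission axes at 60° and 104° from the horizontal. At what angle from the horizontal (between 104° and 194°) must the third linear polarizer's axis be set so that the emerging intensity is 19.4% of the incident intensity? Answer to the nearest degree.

θ ≈ 134°

Unpolarized light through the first polarizer → I₁ = ½ I₀, now polarized at 60°.
I₂ = I₁ cos²(104° − 60°) = 0.5 I₀ · cos²(44°) = 0.2587 I₀.
Need I₃/I₀ = 0.194, so cos²(θ − 104°) = 0.194 / 0.2587 = 0.7498.
θ − 104° = arccos(√0.7498) = 30.0°, giving θ ≈ 104 + 30.0 = 134.0°.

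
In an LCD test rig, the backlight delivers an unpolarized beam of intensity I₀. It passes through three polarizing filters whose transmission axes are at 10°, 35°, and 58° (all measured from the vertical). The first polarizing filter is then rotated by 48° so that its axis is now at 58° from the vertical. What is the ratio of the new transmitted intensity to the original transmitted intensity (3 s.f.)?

Before rotation:
Unpolarized light through the first polarizer → I₁ = ½ I₀, now polarized at 10°.
I₂ = I₁ cos²(35° − 10°) = 0.5 I₀ · cos²(25°) = 0.4107 I₀.
I₃ = I₂ cos²(58° − 35°) = 0.4107 I₀ · cos²(23°) = 0.348 I₀.
After rotation:
Unpolarized light through the first polarizer → I₁ = ½ I₀, now polarized at 58°.
I₂ = I₁ cos²(35° − 58°) = 0.5 I₀ · cos²(23°) = 0.4237 I₀.
I₃ = I₂ cos²(58° − 35°) = 0.4237 I₀ · cos²(23°) = 0.359 I₀.
Ratio = 0.359 / 0.348 = 1.032.

I_new/I_old ≈ 1.03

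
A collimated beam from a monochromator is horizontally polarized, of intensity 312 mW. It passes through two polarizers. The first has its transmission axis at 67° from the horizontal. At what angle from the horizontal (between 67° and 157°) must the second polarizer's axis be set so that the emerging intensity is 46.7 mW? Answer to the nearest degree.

By Malus's law, I₁ = I₀ cos²(67° − 0°) = I₀ cos²(67°) = 0.1527 I₀.
Target fraction: 46.7 / 312 mW = 0.1497 of I₀.
Need I₂/I₀ = 0.1497, so cos²(θ − 67°) = 0.1497 / 0.1527 = 0.9804.
θ − 67° = arccos(√0.9804) = 8.0°, giving θ ≈ 67 + 8.0 = 75.0°.

θ ≈ 75°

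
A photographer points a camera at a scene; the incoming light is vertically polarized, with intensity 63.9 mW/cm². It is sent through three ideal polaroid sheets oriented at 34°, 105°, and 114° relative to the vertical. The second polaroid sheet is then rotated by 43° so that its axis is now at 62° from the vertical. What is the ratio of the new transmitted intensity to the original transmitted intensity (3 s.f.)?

Before rotation:
I₁ = I₀ cos²(34° − 0°) = I₀ cos²(34°) = 0.6873 I₀.
I₂ = I₁ cos²(105° − 34°) = 0.6873 I₀ · cos²(71°) = 0.07285 I₀.
I₃ = I₂ cos²(114° − 105°) = 0.07285 I₀ · cos²(9°) = 0.07107 I₀.
After rotation:
I₁ = I₀ cos²(34° − 0°) = I₀ cos²(34°) = 0.6873 I₀.
I₂ = I₁ cos²(62° − 34°) = 0.6873 I₀ · cos²(28°) = 0.5358 I₀.
I₃ = I₂ cos²(114° − 62°) = 0.5358 I₀ · cos²(52°) = 0.2031 I₀.
Ratio = 0.2031 / 0.07107 = 2.858.

I_new/I_old ≈ 2.86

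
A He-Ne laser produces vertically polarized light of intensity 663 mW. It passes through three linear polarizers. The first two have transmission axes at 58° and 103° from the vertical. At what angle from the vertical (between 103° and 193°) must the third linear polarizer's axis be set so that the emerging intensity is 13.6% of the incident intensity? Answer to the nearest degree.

By Malus's law, I₁ = I₀ cos²(58° − 0°) = I₀ cos²(58°) = 0.2808 I₀.
I₂ = I₁ cos²(103° − 58°) = 0.2808 I₀ · cos²(45°) = 0.1404 I₀.
Need I₃/I₀ = 0.136, so cos²(θ − 103°) = 0.136 / 0.1404 = 0.9686.
θ − 103° = arccos(√0.9686) = 10.2°, giving θ ≈ 103 + 10.2 = 113.2°.

θ ≈ 113°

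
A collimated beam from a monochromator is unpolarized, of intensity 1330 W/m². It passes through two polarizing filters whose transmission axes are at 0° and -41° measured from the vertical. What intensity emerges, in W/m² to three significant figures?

Unpolarized light through the first polarizer → I₁ = 1330 W/m²/2 = 665 W/m², polarized at 0°.
I₂ = I₁ · cos²(41°) = 665 · 0.5696 = 378.8 W/m².

I ≈ 379 W/m²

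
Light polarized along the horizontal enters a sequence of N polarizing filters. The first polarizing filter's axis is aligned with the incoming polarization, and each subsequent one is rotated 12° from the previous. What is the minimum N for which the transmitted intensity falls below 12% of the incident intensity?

First polarizer is aligned with the polarization: full transmission.
Each further stage multiplies by cos²(12°) = 0.9568.
After N polarizers: T = 0.9568^(N−1). Require T < 0.12 ⇒ N−1 > ln(0.12)/ln(0.9568) = 47.98, so N−1 ≥ 48 and N = 49.
Check: N=49 gives T = 0.1199 < 0.12; N=48 gives T = 0.1253.

N = 49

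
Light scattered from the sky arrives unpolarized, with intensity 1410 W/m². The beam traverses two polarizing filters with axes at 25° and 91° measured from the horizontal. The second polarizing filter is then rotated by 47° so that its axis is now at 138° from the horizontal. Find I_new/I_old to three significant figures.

I_new/I_old ≈ 0.923

Before rotation:
Unpolarized light through the first polarizer → I₁ = ½ I₀, now polarized at 25°.
I₂ = I₁ cos²(91° − 25°) = 0.5 I₀ · cos²(66°) = 0.08272 I₀.
After rotation:
Unpolarized light through the first polarizer → I₁ = ½ I₀, now polarized at 25°.
Angle between axes 1 and 2: 67°. I₂ = 0.5 I₀ · cos²(67°) = 0.07634 I₀.
Ratio = 0.07634 / 0.08272 = 0.9228.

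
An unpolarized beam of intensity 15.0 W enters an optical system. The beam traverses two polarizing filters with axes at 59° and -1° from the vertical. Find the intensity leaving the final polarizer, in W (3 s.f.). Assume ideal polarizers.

I ≈ 1.88 W

Unpolarized light through the first polarizer → I₁ = 15.0 W/2 = 7.5 W, polarized at 59°.
I₂ = I₁ · cos²(60°) = 7.5 · 0.25 = 1.875 W.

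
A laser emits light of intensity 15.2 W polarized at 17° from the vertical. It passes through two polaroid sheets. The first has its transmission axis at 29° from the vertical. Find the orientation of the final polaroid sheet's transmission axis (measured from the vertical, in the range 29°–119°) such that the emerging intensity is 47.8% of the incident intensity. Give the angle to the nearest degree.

θ ≈ 74°

By Malus's law, I₁ = I₀ cos²(29° − 17°) = I₀ cos²(12°) = 0.9568 I₀.
Need I₂/I₀ = 0.478, so cos²(θ − 29°) = 0.478 / 0.9568 = 0.4996.
θ − 29° = arccos(√0.4996) = 45.0°, giving θ ≈ 29 + 45.0 = 74.0°.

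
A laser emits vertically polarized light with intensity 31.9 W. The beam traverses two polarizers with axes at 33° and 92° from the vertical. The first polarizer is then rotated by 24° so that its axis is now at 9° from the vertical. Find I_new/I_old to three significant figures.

I_new/I_old ≈ 0.0777

Before rotation:
I₁ = I₀ cos²(33° − 0°) = I₀ cos²(33°) = 0.7034 I₀.
I₂ = I₁ cos²(92° − 33°) = 0.7034 I₀ · cos²(59°) = 0.1866 I₀.
After rotation:
I₁ = I₀ cos²(9° − 0°) = I₀ cos²(9°) = 0.9755 I₀.
I₂ = I₁ cos²(92° − 9°) = 0.9755 I₀ · cos²(83°) = 0.01449 I₀.
Ratio = 0.01449 / 0.1866 = 0.07765.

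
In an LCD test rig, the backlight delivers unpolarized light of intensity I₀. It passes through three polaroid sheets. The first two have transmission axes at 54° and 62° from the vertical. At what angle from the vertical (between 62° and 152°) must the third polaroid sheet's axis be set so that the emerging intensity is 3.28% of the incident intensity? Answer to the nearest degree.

Unpolarized light through the first polarizer → I₁ = ½ I₀, now polarized at 54°.
I₂ = I₁ cos²(62° − 54°) = 0.5 I₀ · cos²(8°) = 0.4903 I₀.
Need I₃/I₀ = 0.0328, so cos²(θ − 62°) = 0.0328 / 0.4903 = 0.0669.
θ − 62° = arccos(√0.0669) = 75.0°, giving θ ≈ 62 + 75.0 = 137.0°.

θ ≈ 137°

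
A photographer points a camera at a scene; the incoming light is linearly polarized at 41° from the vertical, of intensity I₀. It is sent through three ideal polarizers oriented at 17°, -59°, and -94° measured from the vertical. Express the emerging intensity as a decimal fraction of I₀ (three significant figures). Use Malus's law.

≈ 0.0328 I₀

By Malus's law, I₁ = I₀ cos²(17° − 41°) = I₀ cos²(24°) = 0.8346 I₀.
I₂ = I₁ cos²(-59° − 17°) = 0.8346 I₀ · cos²(76°) = 0.04884 I₀.
I₃ = I₂ cos²(-94° + 59°) = 0.04884 I₀ · cos²(35°) = 0.03277 I₀.
Transmitted fraction = 0.03277.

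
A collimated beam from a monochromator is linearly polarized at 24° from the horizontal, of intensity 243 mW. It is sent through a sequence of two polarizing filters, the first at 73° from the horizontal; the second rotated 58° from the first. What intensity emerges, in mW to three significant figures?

I₁ = 243 mW · cos²(49°) = 104.6 mW.
I₂ = I₁ · cos²(58°) = 104.6 · 0.2808 = 29.37 mW.

I ≈ 29.4 mW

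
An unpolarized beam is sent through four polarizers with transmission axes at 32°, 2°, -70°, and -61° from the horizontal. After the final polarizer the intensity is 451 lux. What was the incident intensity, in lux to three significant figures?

I₀ ≈ 1.29e4 lux

Unpolarized light through the first polarizer → I₁ = ½ I₀, now polarized at 32°.
I₂ = I₁ cos²(2° − 32°) = 0.5 I₀ · cos²(30°) = 0.375 I₀.
I₃ = I₂ cos²(-70° − 2°) = 0.375 I₀ · cos²(72°) = 0.03581 I₀.
I₄ = I₃ cos²(-61° + 70°) = 0.03581 I₀ · cos²(9°) = 0.03493 I₀.
So 451 lux = 0.03493 I₀, giving I₀ = 451/0.03493 = 1.291e+04 lux.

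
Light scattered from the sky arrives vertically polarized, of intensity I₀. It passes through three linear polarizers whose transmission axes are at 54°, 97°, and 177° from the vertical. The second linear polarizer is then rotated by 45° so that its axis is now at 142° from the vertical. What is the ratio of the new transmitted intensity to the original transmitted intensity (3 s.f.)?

Before rotation:
By Malus's law, I₁ = I₀ cos²(54° − 0°) = I₀ cos²(54°) = 0.3455 I₀.
I₂ = I₁ cos²(97° − 54°) = 0.3455 I₀ · cos²(43°) = 0.1848 I₀.
I₃ = I₂ cos²(177° − 97°) = 0.1848 I₀ · cos²(80°) = 0.005572 I₀.
After rotation:
I₁ = I₀ cos²(54° − 0°) = I₀ cos²(54°) = 0.3455 I₀.
I₂ = I₁ cos²(142° − 54°) = 0.3455 I₀ · cos²(88°) = 0.0004208 I₀.
I₃ = I₂ cos²(177° − 142°) = 0.0004208 I₀ · cos²(35°) = 0.0002824 I₀.
Ratio = 0.0002824 / 0.005572 = 0.05067.

I_new/I_old ≈ 0.0507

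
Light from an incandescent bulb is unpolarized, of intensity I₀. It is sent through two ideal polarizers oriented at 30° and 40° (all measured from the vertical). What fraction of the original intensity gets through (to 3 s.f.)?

≈ 0.485 I₀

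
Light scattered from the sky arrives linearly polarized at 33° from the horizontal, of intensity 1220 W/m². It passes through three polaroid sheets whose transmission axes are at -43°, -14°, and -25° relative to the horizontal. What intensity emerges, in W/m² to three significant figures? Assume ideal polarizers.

I₁ = 1220 W/m² · cos²(76°) = 71.4 W/m².
I₂ = I₁ · cos²(29°) = 71.4 · 0.765 = 54.62 W/m².
I₃ = I₂ · cos²(11°) = 54.62 · 0.9636 = 52.63 W/m².

I ≈ 52.6 W/m²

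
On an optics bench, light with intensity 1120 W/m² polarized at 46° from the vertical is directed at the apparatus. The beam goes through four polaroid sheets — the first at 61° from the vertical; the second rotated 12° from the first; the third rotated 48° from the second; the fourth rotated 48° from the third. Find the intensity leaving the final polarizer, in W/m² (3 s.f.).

I ≈ 200 W/m²

I₁ = 1120 W/m² · cos²(15°) = 1045 W/m².
I₂ = I₁ · cos²(12°) = 1045 · 0.9568 = 999.8 W/m².
I₃ = I₂ · cos²(48°) = 999.8 · 0.4477 = 447.6 W/m².
I₄ = I₃ · cos²(48°) = 447.6 · 0.4477 = 200.4 W/m².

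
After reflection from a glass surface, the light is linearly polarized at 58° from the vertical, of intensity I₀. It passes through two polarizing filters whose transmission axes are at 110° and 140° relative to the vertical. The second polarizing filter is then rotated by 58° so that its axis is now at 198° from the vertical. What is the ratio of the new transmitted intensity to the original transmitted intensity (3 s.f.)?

I_new/I_old ≈ 0.00162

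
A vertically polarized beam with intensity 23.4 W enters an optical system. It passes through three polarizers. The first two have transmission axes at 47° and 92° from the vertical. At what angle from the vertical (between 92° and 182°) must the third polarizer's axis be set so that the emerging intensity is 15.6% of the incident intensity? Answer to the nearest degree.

θ ≈ 127°

By Malus's law, I₁ = I₀ cos²(47° − 0°) = I₀ cos²(47°) = 0.4651 I₀.
I₂ = I₁ cos²(92° − 47°) = 0.4651 I₀ · cos²(45°) = 0.2326 I₀.
Need I₃/I₀ = 0.156, so cos²(θ − 92°) = 0.156 / 0.2326 = 0.6708.
θ − 92° = arccos(√0.6708) = 35.0°, giving θ ≈ 92 + 35.0 = 127.0°.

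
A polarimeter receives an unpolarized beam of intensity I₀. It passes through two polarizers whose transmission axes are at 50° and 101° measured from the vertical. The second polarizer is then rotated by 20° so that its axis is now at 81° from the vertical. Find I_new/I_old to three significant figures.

I_new/I_old ≈ 1.86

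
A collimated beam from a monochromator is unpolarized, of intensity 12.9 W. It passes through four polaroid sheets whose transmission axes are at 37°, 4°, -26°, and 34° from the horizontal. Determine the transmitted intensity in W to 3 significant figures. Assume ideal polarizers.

I ≈ 0.851 W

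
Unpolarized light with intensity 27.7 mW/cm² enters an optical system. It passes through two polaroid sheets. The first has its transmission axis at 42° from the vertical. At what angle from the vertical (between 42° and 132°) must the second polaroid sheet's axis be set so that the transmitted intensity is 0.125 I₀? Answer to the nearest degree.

θ ≈ 102°

Unpolarized light through the first polarizer → I₁ = ½ I₀, now polarized at 42°.
Need I₂/I₀ = 0.125, so cos²(θ − 42°) = 0.125 / 0.5 = 0.25.
θ − 42° = arccos(√0.25) = 60.0°, giving θ ≈ 42 + 60.0 = 102.0°.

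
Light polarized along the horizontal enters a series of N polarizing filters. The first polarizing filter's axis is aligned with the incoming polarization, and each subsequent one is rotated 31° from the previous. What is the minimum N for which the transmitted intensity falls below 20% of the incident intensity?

N = 7

First polarizer is aligned with the polarization: full transmission.
Each further stage multiplies by cos²(31°) = 0.7347.
After N polarizers: T = 0.7347^(N−1). Require T < 0.20 ⇒ N−1 > ln(0.20)/ln(0.7347) = 5.22, so N−1 ≥ 6 and N = 7.
Check: N=7 gives T = 0.1573 < 0.20; N=6 gives T = 0.2141.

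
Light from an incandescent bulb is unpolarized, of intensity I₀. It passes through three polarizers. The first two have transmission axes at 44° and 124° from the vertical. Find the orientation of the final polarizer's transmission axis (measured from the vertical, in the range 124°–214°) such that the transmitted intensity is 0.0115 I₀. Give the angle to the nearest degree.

θ ≈ 153°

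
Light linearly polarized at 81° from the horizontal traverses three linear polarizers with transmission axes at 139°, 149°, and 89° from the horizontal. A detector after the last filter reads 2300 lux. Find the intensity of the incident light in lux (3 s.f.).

I₁ = I₀ cos²(139° − 81°) = I₀ cos²(58°) = 0.2808 I₀.
I₂ = I₁ cos²(149° − 139°) = 0.2808 I₀ · cos²(10°) = 0.2723 I₀.
I₃ = I₂ cos²(89° − 149°) = 0.2723 I₀ · cos²(60°) = 0.06809 I₀.
So 2300 lux = 0.06809 I₀, giving I₀ = 2300/0.06809 = 3.378e+04 lux.

I₀ ≈ 3.38e4 lux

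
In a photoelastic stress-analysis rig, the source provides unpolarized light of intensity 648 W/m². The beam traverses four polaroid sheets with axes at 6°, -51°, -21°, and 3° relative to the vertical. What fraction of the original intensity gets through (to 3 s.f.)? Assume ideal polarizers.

Unpolarized light through the first polarizer → I₁ = 648 W/m²/2 = 324 W/m², polarized at 6°.
I₂ = I₁ · cos²(57°) = 324 · 0.2966 = 96.11 W/m².
I₃ = I₂ · cos²(30°) = 96.11 · 0.75 = 72.08 W/m².
I₄ = I₃ · cos²(24°) = 72.08 · 0.8346 = 60.16 W/m².
Transmitted fraction = 0.09283.

I/I₀ ≈ 0.0928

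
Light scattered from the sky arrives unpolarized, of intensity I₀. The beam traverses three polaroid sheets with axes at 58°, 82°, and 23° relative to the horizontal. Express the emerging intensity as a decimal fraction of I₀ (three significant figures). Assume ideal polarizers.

Unpolarized light through the first polarizer → I₁ = ½ I₀, now polarized at 58°.
I₂ = I₁ cos²(82° − 58°) = 0.5 I₀ · cos²(24°) = 0.4173 I₀.
I₃ = I₂ cos²(23° − 82°) = 0.4173 I₀ · cos²(59°) = 0.1107 I₀.
Transmitted fraction = 0.1107.

≈ 0.111 I₀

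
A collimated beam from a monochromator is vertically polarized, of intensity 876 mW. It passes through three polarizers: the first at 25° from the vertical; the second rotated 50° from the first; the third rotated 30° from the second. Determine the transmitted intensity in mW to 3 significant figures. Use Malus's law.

I ≈ 223 mW

By Malus's law, I₁ = 876 mW · cos²(25°) = 719.5 mW.
I₂ = I₁ · cos²(50°) = 719.5 · 0.4132 = 297.3 mW.
I₃ = I₂ · cos²(30°) = 297.3 · 0.75 = 223 mW.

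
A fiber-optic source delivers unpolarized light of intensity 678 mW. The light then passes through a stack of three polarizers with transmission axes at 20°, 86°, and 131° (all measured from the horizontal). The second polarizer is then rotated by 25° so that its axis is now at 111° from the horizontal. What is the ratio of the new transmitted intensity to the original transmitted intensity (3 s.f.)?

I_new/I_old ≈ 0.00325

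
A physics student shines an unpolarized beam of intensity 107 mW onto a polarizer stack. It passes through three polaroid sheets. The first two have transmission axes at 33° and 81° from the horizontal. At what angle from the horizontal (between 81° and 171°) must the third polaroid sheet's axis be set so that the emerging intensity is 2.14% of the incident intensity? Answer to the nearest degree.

Unpolarized light through the first polarizer → I₁ = ½ I₀, now polarized at 33°.
I₂ = I₁ cos²(81° − 33°) = 0.5 I₀ · cos²(48°) = 0.2239 I₀.
Need I₃/I₀ = 0.0214, so cos²(θ − 81°) = 0.0214 / 0.2239 = 0.09559.
θ − 81° = arccos(√0.09559) = 72.0°, giving θ ≈ 81 + 72.0 = 153.0°.

θ ≈ 153°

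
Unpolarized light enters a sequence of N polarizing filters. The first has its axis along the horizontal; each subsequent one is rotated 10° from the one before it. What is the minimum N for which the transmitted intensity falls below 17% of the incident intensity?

First polarizer halves the unpolarized light: factor 1/2.
Each further stage multiplies by cos²(10°) = 0.9698.
After N polarizers: T = 0.5·0.9698^(N−1). Require T < 0.17 ⇒ N−1 > ln(0.17/0.5)/ln(0.9698) = 35.23, so N−1 ≥ 36 and N = 37.
Check: N=37 gives T = 0.1661 < 0.17; N=36 gives T = 0.1712.

N = 37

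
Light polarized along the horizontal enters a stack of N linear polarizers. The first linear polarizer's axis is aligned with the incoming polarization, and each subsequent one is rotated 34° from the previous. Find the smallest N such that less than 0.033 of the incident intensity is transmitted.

N = 11

First polarizer is aligned with the polarization: full transmission.
Each further stage multiplies by cos²(34°) = 0.6873.
After N polarizers: T = 0.6873^(N−1). Require T < 0.033 ⇒ N−1 > ln(0.033)/ln(0.6873) = 9.10, so N−1 ≥ 10 and N = 11.
Check: N=11 gives T = 0.02352 < 0.033; N=10 gives T = 0.03422.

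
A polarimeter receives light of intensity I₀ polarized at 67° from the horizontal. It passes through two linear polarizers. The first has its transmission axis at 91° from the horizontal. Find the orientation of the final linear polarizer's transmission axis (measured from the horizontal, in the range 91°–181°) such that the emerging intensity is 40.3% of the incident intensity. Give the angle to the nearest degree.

θ ≈ 137°

I₁ = I₀ cos²(91° − 67°) = I₀ cos²(24°) = 0.8346 I₀.
Need I₂/I₀ = 0.403, so cos²(θ − 91°) = 0.403 / 0.8346 = 0.4829.
θ − 91° = arccos(√0.4829) = 46.0°, giving θ ≈ 91 + 46.0 = 137.0°.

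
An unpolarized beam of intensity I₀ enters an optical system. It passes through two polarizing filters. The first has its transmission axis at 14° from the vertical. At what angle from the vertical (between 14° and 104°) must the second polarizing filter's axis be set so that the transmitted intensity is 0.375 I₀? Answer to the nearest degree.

Unpolarized light through the first polarizer → I₁ = ½ I₀, now polarized at 14°.
Need I₂/I₀ = 0.375, so cos²(θ − 14°) = 0.375 / 0.5 = 0.75.
θ − 14° = arccos(√0.75) = 30.0°, giving θ ≈ 14 + 30.0 = 44.0°.

θ ≈ 44°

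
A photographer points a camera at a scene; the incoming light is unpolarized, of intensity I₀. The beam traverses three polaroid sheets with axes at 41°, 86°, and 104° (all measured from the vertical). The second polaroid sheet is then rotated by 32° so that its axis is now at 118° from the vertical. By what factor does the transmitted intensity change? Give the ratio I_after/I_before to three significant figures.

I_new/I_old ≈ 0.105

Before rotation:
Unpolarized light through the first polarizer → I₁ = ½ I₀, now polarized at 41°.
I₂ = I₁ cos²(86° − 41°) = 0.5 I₀ · cos²(45°) = 0.25 I₀.
I₃ = I₂ cos²(104° − 86°) = 0.25 I₀ · cos²(18°) = 0.2261 I₀.
After rotation:
Unpolarized light through the first polarizer → I₁ = ½ I₀, now polarized at 41°.
I₂ = I₁ cos²(118° − 41°) = 0.5 I₀ · cos²(77°) = 0.0253 I₀.
I₃ = I₂ cos²(104° − 118°) = 0.0253 I₀ · cos²(14°) = 0.02382 I₀.
Ratio = 0.02382 / 0.2261 = 0.1053.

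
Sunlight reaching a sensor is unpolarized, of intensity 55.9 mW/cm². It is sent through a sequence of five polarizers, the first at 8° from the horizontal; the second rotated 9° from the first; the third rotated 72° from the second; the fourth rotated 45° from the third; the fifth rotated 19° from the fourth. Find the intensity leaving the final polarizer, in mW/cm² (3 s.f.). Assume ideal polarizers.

I ≈ 1.16 mW/cm²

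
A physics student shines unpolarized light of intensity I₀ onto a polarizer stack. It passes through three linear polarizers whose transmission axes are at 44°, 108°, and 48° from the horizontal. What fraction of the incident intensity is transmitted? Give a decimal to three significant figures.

Unpolarized light through the first polarizer → I₁ = ½ I₀, now polarized at 44°.
I₂ = I₁ cos²(108° − 44°) = 0.5 I₀ · cos²(64°) = 0.09608 I₀.
I₃ = I₂ cos²(48° − 108°) = 0.09608 I₀ · cos²(60°) = 0.02402 I₀.
Transmitted fraction = 0.02402.

≈ 0.0240 I₀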